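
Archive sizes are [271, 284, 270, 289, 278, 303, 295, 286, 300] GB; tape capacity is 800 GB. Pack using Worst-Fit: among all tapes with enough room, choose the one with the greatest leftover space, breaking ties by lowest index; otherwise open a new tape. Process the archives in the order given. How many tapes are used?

5 tapes

271 GB → tape 1 (remaining 529 GB)
284 GB → tape 1 (remaining 245 GB)
270 GB → tape 2 (remaining 530 GB)
289 GB → tape 2 (remaining 241 GB)
278 GB → tape 3 (remaining 522 GB)
303 GB → tape 3 (remaining 219 GB)
295 GB → tape 4 (remaining 505 GB)
286 GB → tape 4 (remaining 219 GB)
300 GB → tape 5 (remaining 500 GB)
Final tapes: [271,284] [270,289] [278,303] [295,286] [300].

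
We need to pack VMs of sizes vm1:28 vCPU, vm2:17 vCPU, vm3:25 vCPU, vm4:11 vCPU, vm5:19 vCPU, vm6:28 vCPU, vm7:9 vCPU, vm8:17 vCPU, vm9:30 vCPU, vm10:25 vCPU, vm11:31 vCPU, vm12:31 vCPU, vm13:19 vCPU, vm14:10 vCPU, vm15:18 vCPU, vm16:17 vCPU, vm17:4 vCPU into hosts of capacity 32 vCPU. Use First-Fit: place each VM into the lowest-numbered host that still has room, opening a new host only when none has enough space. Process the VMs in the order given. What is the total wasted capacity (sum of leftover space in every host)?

77

vm1 (28 vCPU) → host 1 (remaining 4 vCPU)
vm2 (17 vCPU) → host 2 (remaining 15 vCPU)
vm3 (25 vCPU) → host 3 (remaining 7 vCPU)
vm4 (11 vCPU) → host 2 (remaining 4 vCPU)
vm5 (19 vCPU) → host 4 (remaining 13 vCPU)
vm6 (28 vCPU) → host 5 (remaining 4 vCPU)
vm7 (9 vCPU) → host 4 (remaining 4 vCPU)
vm8 (17 vCPU) → host 6 (remaining 15 vCPU)
vm9 (30 vCPU) → host 7 (remaining 2 vCPU)
vm10 (25 vCPU) → host 8 (remaining 7 vCPU)
vm11 (31 vCPU) → host 9 (remaining 1 vCPU)
vm12 (31 vCPU) → host 10 (remaining 1 vCPU)
vm13 (19 vCPU) → host 11 (remaining 13 vCPU)
vm14 (10 vCPU) → host 6 (remaining 5 vCPU)
vm15 (18 vCPU) → host 12 (remaining 14 vCPU)
vm16 (17 vCPU) → host 13 (remaining 15 vCPU)
vm17 (4 vCPU) → host 1 (remaining 0 vCPU)
13 hosts × 32 vCPU = 416 vCPU; used 339 vCPU; unused 77 vCPU.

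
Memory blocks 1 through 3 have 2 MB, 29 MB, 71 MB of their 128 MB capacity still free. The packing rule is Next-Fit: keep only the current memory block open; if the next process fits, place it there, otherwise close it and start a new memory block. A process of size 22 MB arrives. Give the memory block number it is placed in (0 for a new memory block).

3

Next-Fit only looks at memory block 3, which has 71 MB free.
22 MB fits there.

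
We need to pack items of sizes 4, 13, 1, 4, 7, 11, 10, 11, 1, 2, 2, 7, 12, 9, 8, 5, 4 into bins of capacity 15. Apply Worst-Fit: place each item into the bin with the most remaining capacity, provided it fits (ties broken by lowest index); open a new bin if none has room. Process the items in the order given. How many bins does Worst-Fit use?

9

bin 1: place 4, 11 left
bin 2: place 13, 2 left
bin 1: place 1, 10 left
bin 1: place 4, 6 left
bin 3: place 7, 8 left
bin 4: place 11, 4 left
bin 5: place 10, 5 left
bin 6: place 11, 4 left
bin 3: place 1, 7 left
bin 3: place 2, 5 left
bin 1: place 2, 4 left
bin 7: place 7, 8 left
bin 8: place 12, 3 left
bin 9: place 9, 6 left
bin 7: place 8, 0 left
bin 9: place 5, 1 left
bin 3: place 4, 1 left
Final bins: [4,1,4,2] [13] [7,1,2,4] [11] [10] [11] [7,8] [12] [9,5].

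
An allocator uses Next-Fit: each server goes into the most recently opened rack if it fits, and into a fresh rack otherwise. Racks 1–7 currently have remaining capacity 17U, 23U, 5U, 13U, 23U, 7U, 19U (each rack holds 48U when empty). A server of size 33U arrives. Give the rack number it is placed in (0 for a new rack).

Next-Fit only looks at rack 7, which has 19U free.
33U does not fit, so a new rack is opened.

0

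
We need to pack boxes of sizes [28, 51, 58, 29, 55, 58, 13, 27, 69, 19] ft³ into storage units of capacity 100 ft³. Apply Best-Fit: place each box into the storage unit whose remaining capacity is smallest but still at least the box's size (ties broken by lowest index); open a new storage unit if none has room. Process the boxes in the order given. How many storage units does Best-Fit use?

5

28 ft³ → storage unit 1 (remaining 72 ft³)
51 ft³ → storage unit 1 (remaining 21 ft³)
58 ft³ → storage unit 2 (remaining 42 ft³)
29 ft³ → storage unit 2 (remaining 13 ft³)
55 ft³ → storage unit 3 (remaining 45 ft³)
58 ft³ → storage unit 4 (remaining 42 ft³)
13 ft³ → storage unit 2 (remaining 0 ft³)
27 ft³ → storage unit 4 (remaining 15 ft³)
69 ft³ → storage unit 5 (remaining 31 ft³)
19 ft³ → storage unit 1 (remaining 2 ft³)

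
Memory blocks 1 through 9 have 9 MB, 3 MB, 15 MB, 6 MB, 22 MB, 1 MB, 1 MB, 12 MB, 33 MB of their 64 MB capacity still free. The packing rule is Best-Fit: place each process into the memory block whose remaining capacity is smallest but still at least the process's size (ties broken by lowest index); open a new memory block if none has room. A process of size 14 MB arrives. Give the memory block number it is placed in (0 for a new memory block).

3

Memory blocks with room: memory block 3 (15 MB), memory block 5 (22 MB), memory block 9 (33 MB).
Tightest fit is memory block 3 with 15 MB free.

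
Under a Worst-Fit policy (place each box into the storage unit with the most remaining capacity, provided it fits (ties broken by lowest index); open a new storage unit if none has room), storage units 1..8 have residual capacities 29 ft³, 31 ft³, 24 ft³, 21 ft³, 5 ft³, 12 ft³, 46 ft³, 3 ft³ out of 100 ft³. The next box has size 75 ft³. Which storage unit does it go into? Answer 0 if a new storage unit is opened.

0

No storage unit has ≥ 75 ft³ free, so a new storage unit is opened.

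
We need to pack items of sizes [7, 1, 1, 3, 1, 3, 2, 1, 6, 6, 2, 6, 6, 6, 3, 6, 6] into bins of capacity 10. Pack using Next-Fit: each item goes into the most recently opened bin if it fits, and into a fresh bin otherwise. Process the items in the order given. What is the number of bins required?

9

7 → bin 1 (remaining 3)
1 → bin 1 (remaining 2)
1 → bin 1 (remaining 1)
3 → bin 2 (remaining 7)
1 → bin 2 (remaining 6)
3 → bin 2 (remaining 3)
2 → bin 2 (remaining 1)
1 → bin 2 (remaining 0)
6 → bin 3 (remaining 4)
6 → bin 4 (remaining 4)
2 → bin 4 (remaining 2)
6 → bin 5 (remaining 4)
6 → bin 6 (remaining 4)
6 → bin 7 (remaining 4)
3 → bin 7 (remaining 1)
6 → bin 8 (remaining 4)
6 → bin 9 (remaining 4)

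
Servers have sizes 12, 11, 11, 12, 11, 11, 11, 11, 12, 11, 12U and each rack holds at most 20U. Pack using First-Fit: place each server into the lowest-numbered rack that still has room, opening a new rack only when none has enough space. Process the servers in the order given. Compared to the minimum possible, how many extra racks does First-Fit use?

0

First-Fit: [12] [11] [11] [12] [11] [11] [11] [11] [12] [11] [12] → 11 racks.
11 servers exceed 10U (half the capacity), and no two of those can share a rack, so at least 11 racks are needed.
So 11 is already optimal.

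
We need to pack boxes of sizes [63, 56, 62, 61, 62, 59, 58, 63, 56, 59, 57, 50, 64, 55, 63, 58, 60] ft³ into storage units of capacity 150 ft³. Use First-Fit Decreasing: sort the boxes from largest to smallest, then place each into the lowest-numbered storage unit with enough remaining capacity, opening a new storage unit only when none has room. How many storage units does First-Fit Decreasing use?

Sorted descending: 64, 63, 63, 63, 62, 62, 61, 60, 59, 59, 58, 58, 57, 56, 56, 55, 50.
64 ft³ → storage unit 1 (remaining 86 ft³)
63 ft³ → storage unit 1 (remaining 23 ft³)
63 ft³ → storage unit 2 (remaining 87 ft³)
63 ft³ → storage unit 2 (remaining 24 ft³)
62 ft³ → storage unit 3 (remaining 88 ft³)
62 ft³ → storage unit 3 (remaining 26 ft³)
61 ft³ → storage unit 4 (remaining 89 ft³)
60 ft³ → storage unit 4 (remaining 29 ft³)
59 ft³ → storage unit 5 (remaining 91 ft³)
59 ft³ → storage unit 5 (remaining 32 ft³)
58 ft³ → storage unit 6 (remaining 92 ft³)
58 ft³ → storage unit 6 (remaining 34 ft³)
57 ft³ → storage unit 7 (remaining 93 ft³)
56 ft³ → storage unit 7 (remaining 37 ft³)
56 ft³ → storage unit 8 (remaining 94 ft³)
55 ft³ → storage unit 8 (remaining 39 ft³)
50 ft³ → storage unit 9 (remaining 100 ft³)

9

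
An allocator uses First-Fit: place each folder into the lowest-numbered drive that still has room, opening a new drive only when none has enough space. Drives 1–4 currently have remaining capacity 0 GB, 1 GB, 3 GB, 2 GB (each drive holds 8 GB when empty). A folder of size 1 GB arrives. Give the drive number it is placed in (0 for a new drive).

2

Drives with room: drive 2 (1 GB), drive 3 (3 GB), drive 4 (2 GB).
The first with room is drive 2.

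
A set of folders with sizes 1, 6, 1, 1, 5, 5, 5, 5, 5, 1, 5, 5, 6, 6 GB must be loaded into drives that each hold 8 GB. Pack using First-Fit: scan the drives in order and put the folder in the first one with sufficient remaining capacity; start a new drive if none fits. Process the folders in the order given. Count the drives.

1 GB → drive 1 (remaining 7 GB)
6 GB → drive 1 (remaining 1 GB)
1 GB → drive 1 (remaining 0 GB)
1 GB → drive 2 (remaining 7 GB)
5 GB → drive 2 (remaining 2 GB)
5 GB → drive 3 (remaining 3 GB)
5 GB → drive 4 (remaining 3 GB)
5 GB → drive 5 (remaining 3 GB)
5 GB → drive 6 (remaining 3 GB)
1 GB → drive 2 (remaining 1 GB)
5 GB → drive 7 (remaining 3 GB)
5 GB → drive 8 (remaining 3 GB)
6 GB → drive 9 (remaining 2 GB)
6 GB → drive 10 (remaining 2 GB)
Final drives: [1,6,1] [1,5,1] [5] [5] [5] [5] [5] [5] [6] [6].

10 drives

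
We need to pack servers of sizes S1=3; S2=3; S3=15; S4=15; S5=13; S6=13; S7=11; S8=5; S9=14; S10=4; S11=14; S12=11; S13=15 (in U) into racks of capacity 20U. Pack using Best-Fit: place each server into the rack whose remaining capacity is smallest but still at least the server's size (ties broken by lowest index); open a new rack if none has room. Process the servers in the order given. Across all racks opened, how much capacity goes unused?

S1 (3U) → rack 1 (remaining 17U)
S2 (3U) → rack 1 (remaining 14U)
S3 (15U) → rack 2 (remaining 5U)
S4 (15U) → rack 3 (remaining 5U)
S5 (13U) → rack 1 (remaining 1U)
S6 (13U) → rack 4 (remaining 7U)
S7 (11U) → rack 5 (remaining 9U)
S8 (5U) → rack 2 (remaining 0U)
S9 (14U) → rack 6 (remaining 6U)
S10 (4U) → rack 3 (remaining 1U)
S11 (14U) → rack 7 (remaining 6U)
S12 (11U) → rack 8 (remaining 9U)
S13 (15U) → rack 9 (remaining 5U)
9 racks × 20U = 180U; used 136U; unused 44U.

44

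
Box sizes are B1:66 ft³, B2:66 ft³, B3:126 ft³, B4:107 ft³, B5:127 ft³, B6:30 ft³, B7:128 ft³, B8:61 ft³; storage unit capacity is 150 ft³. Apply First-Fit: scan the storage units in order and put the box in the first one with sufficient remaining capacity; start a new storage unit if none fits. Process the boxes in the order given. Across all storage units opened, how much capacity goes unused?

storage unit 1: place B1 (66 ft³), 84 ft³ left
storage unit 1: place B2 (66 ft³), 18 ft³ left
storage unit 2: place B3 (126 ft³), 24 ft³ left
storage unit 3: place B4 (107 ft³), 43 ft³ left
storage unit 4: place B5 (127 ft³), 23 ft³ left
storage unit 3: place B6 (30 ft³), 13 ft³ left
storage unit 5: place B7 (128 ft³), 22 ft³ left
storage unit 6: place B8 (61 ft³), 89 ft³ left
6 storage units × 150 ft³ = 900 ft³; used 711 ft³; unused 189 ft³.

189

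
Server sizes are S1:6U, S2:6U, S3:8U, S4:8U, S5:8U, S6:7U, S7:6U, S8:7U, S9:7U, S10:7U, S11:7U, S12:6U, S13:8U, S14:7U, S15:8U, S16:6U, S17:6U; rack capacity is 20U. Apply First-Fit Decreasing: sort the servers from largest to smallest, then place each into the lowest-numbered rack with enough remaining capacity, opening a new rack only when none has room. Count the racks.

Sorted descending: 8, 8, 8, 8, 8, 7, 7, 7, 7, 7, 7, 6, 6, 6, 6, 6, 6.
rack 1: place 8U, 12U left
rack 1: place 8U, 4U left
rack 2: place 8U, 12U left
rack 2: place 8U, 4U left
rack 3: place 8U, 12U left
rack 3: place 7U, 5U left
rack 4: place 7U, 13U left
rack 4: place 7U, 6U left
rack 5: place 7U, 13U left
rack 5: place 7U, 6U left
rack 6: place 7U, 13U left
rack 4: place 6U, 0U left
rack 5: place 6U, 0U left
rack 6: place 6U, 7U left
rack 6: place 6U, 1U left
rack 7: place 6U, 14U left
rack 7: place 6U, 8U left

7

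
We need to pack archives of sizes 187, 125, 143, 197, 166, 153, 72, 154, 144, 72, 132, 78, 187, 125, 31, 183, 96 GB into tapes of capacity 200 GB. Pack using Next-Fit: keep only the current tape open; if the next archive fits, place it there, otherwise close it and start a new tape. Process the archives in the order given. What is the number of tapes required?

187 GB → tape 1 (remaining 13 GB)
125 GB → tape 2 (remaining 75 GB)
143 GB → tape 3 (remaining 57 GB)
197 GB → tape 4 (remaining 3 GB)
166 GB → tape 5 (remaining 34 GB)
153 GB → tape 6 (remaining 47 GB)
72 GB → tape 7 (remaining 128 GB)
154 GB → tape 8 (remaining 46 GB)
144 GB → tape 9 (remaining 56 GB)
72 GB → tape 10 (remaining 128 GB)
132 GB → tape 11 (remaining 68 GB)
78 GB → tape 12 (remaining 122 GB)
187 GB → tape 13 (remaining 13 GB)
125 GB → tape 14 (remaining 75 GB)
31 GB → tape 14 (remaining 44 GB)
183 GB → tape 15 (remaining 17 GB)
96 GB → tape 16 (remaining 104 GB)
Final tapes: [187] [125] [143] [197] [166] [153] [72] [154] [144] [72] [132] [78] [187] [125,31] [183] [96].

16 tapes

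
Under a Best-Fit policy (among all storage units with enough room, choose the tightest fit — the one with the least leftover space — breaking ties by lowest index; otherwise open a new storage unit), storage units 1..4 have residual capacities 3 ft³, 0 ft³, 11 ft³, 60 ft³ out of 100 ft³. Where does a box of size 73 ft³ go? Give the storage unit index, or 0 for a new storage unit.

No storage unit has ≥ 73 ft³ free, so a new storage unit is opened.

0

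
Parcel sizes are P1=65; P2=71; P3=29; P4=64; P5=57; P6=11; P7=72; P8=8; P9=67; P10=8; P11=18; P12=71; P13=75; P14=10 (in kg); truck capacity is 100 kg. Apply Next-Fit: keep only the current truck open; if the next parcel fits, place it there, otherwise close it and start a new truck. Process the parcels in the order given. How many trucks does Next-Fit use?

8 trucks

truck 1: place P1 (65 kg), 35 kg left
truck 2: place P2 (71 kg), 29 kg left
truck 2: place P3 (29 kg), 0 kg left
truck 3: place P4 (64 kg), 36 kg left
truck 4: place P5 (57 kg), 43 kg left
truck 4: place P6 (11 kg), 32 kg left
truck 5: place P7 (72 kg), 28 kg left
truck 5: place P8 (8 kg), 20 kg left
truck 6: place P9 (67 kg), 33 kg left
truck 6: place P10 (8 kg), 25 kg left
truck 6: place P11 (18 kg), 7 kg left
truck 7: place P12 (71 kg), 29 kg left
truck 8: place P13 (75 kg), 25 kg left
truck 8: place P14 (10 kg), 15 kg left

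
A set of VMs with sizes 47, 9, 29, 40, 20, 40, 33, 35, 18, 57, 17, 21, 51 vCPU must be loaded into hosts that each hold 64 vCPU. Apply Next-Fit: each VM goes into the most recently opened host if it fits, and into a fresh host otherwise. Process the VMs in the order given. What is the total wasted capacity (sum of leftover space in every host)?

47 vCPU → host 1 (remaining 17 vCPU)
9 vCPU → host 1 (remaining 8 vCPU)
29 vCPU → host 2 (remaining 35 vCPU)
40 vCPU → host 3 (remaining 24 vCPU)
20 vCPU → host 3 (remaining 4 vCPU)
40 vCPU → host 4 (remaining 24 vCPU)
33 vCPU → host 5 (remaining 31 vCPU)
35 vCPU → host 6 (remaining 29 vCPU)
18 vCPU → host 6 (remaining 11 vCPU)
57 vCPU → host 7 (remaining 7 vCPU)
17 vCPU → host 8 (remaining 47 vCPU)
21 vCPU → host 8 (remaining 26 vCPU)
51 vCPU → host 9 (remaining 13 vCPU)
9 hosts × 64 vCPU = 576 vCPU; used 417 vCPU; unused 159 vCPU.

159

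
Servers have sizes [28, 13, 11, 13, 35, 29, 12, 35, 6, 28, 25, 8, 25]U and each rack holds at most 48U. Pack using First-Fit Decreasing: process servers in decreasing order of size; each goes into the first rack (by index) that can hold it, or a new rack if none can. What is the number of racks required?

7 racks

Sorted descending: 35, 35, 29, 28, 28, 25, 25, 13, 13, 12, 11, 8, 6.
rack 1: place 35U, 13U left
rack 2: place 35U, 13U left
rack 3: place 29U, 19U left
rack 4: place 28U, 20U left
rack 5: place 28U, 20U left
rack 6: place 25U, 23U left
rack 7: place 25U, 23U left
rack 1: place 13U, 0U left
rack 2: place 13U, 0U left
rack 3: place 12U, 7U left
rack 4: place 11U, 9U left
rack 4: place 8U, 1U left
rack 3: place 6U, 1U left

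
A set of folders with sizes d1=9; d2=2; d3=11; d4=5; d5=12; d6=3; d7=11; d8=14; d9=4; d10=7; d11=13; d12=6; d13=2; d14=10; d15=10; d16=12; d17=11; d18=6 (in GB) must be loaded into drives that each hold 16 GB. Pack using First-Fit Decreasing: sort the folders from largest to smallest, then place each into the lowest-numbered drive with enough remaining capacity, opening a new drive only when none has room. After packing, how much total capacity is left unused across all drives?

12

Sorted descending: 14, 13, 12, 12, 11, 11, 11, 10, 10, 9, 7, 6, 6, 5, 4, 3, 2, 2.
drive 1: place 14 GB, 2 GB left
drive 2: place 13 GB, 3 GB left
drive 3: place 12 GB, 4 GB left
drive 4: place 12 GB, 4 GB left
drive 5: place 11 GB, 5 GB left
drive 6: place 11 GB, 5 GB left
drive 7: place 11 GB, 5 GB left
drive 8: place 10 GB, 6 GB left
drive 9: place 10 GB, 6 GB left
drive 10: place 9 GB, 7 GB left
drive 10: place 7 GB, 0 GB left
drive 8: place 6 GB, 0 GB left
drive 9: place 6 GB, 0 GB left
drive 5: place 5 GB, 0 GB left
drive 3: place 4 GB, 0 GB left
drive 2: place 3 GB, 0 GB left
drive 1: place 2 GB, 0 GB left
drive 4: place 2 GB, 2 GB left
10 drives × 16 GB = 160 GB; used 148 GB; unused 12 GB.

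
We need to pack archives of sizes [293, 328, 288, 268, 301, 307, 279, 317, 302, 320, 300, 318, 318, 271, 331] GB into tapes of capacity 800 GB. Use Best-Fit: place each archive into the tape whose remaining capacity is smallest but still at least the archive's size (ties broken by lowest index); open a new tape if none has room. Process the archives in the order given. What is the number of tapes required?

8

293 GB → tape 1 (remaining 507 GB)
328 GB → tape 1 (remaining 179 GB)
288 GB → tape 2 (remaining 512 GB)
268 GB → tape 2 (remaining 244 GB)
301 GB → tape 3 (remaining 499 GB)
307 GB → tape 3 (remaining 192 GB)
279 GB → tape 4 (remaining 521 GB)
317 GB → tape 4 (remaining 204 GB)
302 GB → tape 5 (remaining 498 GB)
320 GB → tape 5 (remaining 178 GB)
300 GB → tape 6 (remaining 500 GB)
318 GB → tape 6 (remaining 182 GB)
318 GB → tape 7 (remaining 482 GB)
271 GB → tape 7 (remaining 211 GB)
331 GB → tape 8 (remaining 469 GB)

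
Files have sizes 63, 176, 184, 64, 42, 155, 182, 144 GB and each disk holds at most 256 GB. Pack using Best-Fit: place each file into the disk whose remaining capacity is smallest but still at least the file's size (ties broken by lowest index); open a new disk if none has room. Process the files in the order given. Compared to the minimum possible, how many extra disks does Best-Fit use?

Best-Fit: [63,176] [184,64] [42,155] [182] [144] → 5 disks.
5 files exceed 128 GB (half the capacity), and no two of those can share a disk, so at least 5 disks are needed.
So 5 is already optimal.

0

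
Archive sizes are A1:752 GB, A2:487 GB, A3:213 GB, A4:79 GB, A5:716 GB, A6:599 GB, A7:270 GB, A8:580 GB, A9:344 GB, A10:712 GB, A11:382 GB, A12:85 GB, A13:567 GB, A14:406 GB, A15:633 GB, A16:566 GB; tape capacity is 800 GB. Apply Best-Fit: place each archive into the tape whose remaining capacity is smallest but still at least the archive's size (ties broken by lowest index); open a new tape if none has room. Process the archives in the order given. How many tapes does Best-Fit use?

Put A1 (752 GB) in tape 1; 48 GB remain.
Put A2 (487 GB) in tape 2; 313 GB remain.
Put A3 (213 GB) in tape 2; 100 GB remain.
Put A4 (79 GB) in tape 2; 21 GB remain.
Put A5 (716 GB) in tape 3; 84 GB remain.
Put A6 (599 GB) in tape 4; 201 GB remain.
Put A7 (270 GB) in tape 5; 530 GB remain.
Put A8 (580 GB) in tape 6; 220 GB remain.
Put A9 (344 GB) in tape 5; 186 GB remain.
Put A10 (712 GB) in tape 7; 88 GB remain.
Put A11 (382 GB) in tape 8; 418 GB remain.
Put A12 (85 GB) in tape 7; 3 GB remain.
Put A13 (567 GB) in tape 9; 233 GB remain.
Put A14 (406 GB) in tape 8; 12 GB remain.
Put A15 (633 GB) in tape 10; 167 GB remain.
Put A16 (566 GB) in tape 11; 234 GB remain.

11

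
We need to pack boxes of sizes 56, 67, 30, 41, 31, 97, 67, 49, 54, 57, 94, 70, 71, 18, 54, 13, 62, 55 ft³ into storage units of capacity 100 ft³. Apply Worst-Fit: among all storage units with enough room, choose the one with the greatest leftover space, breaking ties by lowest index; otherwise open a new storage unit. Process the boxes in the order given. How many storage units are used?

14 storage units

storage unit 1: place 56 ft³, 44 ft³ left
storage unit 2: place 67 ft³, 33 ft³ left
storage unit 1: place 30 ft³, 14 ft³ left
storage unit 3: place 41 ft³, 59 ft³ left
storage unit 3: place 31 ft³, 28 ft³ left
storage unit 4: place 97 ft³, 3 ft³ left
storage unit 5: place 67 ft³, 33 ft³ left
storage unit 6: place 49 ft³, 51 ft³ left
storage unit 7: place 54 ft³, 46 ft³ left
storage unit 8: place 57 ft³, 43 ft³ left
storage unit 9: place 94 ft³, 6 ft³ left
storage unit 10: place 70 ft³, 30 ft³ left
storage unit 11: place 71 ft³, 29 ft³ left
storage unit 6: place 18 ft³, 33 ft³ left
storage unit 12: place 54 ft³, 46 ft³ left
storage unit 7: place 13 ft³, 33 ft³ left
storage unit 13: place 62 ft³, 38 ft³ left
storage unit 14: place 55 ft³, 45 ft³ left
Final storage units: [56,30] [67] [41,31] [97] [67] [49,18] [54,13] [57] [94] [70] [71] [54] [62] [55].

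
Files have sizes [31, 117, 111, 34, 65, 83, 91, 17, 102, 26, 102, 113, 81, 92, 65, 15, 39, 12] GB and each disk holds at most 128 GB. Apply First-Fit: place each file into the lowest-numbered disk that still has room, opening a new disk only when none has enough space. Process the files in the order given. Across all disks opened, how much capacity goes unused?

340

Put 31 GB in disk 1; 97 GB remain.
Put 117 GB in disk 2; 11 GB remain.
Put 111 GB in disk 3; 17 GB remain.
Put 34 GB in disk 1; 63 GB remain.
Put 65 GB in disk 4; 63 GB remain.
Put 83 GB in disk 5; 45 GB remain.
Put 91 GB in disk 6; 37 GB remain.
Put 17 GB in disk 1; 46 GB remain.
Put 102 GB in disk 7; 26 GB remain.
Put 26 GB in disk 1; 20 GB remain.
Put 102 GB in disk 8; 26 GB remain.
Put 113 GB in disk 9; 15 GB remain.
Put 81 GB in disk 10; 47 GB remain.
Put 92 GB in disk 11; 36 GB remain.
Put 65 GB in disk 12; 63 GB remain.
Put 15 GB in disk 1; 5 GB remain.
Put 39 GB in disk 4; 24 GB remain.
Put 12 GB in disk 3; 5 GB remain.
12 disks × 128 GB = 1536 GB; used 1196 GB; unused 340 GB.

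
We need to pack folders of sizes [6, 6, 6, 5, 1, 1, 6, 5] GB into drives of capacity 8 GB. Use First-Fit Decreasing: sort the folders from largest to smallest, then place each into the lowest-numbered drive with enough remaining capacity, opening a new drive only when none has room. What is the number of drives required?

Sorted descending: 6, 6, 6, 6, 5, 5, 1, 1.
drive 1: place 6 GB, 2 GB left
drive 2: place 6 GB, 2 GB left
drive 3: place 6 GB, 2 GB left
drive 4: place 6 GB, 2 GB left
drive 5: place 5 GB, 3 GB left
drive 6: place 5 GB, 3 GB left
drive 1: place 1 GB, 1 GB left
drive 1: place 1 GB, 0 GB left

6 drives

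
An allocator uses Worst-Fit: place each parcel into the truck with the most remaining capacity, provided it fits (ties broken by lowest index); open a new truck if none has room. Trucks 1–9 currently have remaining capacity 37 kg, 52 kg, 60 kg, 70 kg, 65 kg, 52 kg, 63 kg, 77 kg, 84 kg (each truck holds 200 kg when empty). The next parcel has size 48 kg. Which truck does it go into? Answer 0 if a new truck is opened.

9

Trucks with room: truck 2 (52 kg), truck 3 (60 kg), truck 4 (70 kg), truck 5 (65 kg), truck 6 (52 kg), truck 7 (63 kg), truck 8 (77 kg), truck 9 (84 kg).
Most room is truck 9 with 84 kg free.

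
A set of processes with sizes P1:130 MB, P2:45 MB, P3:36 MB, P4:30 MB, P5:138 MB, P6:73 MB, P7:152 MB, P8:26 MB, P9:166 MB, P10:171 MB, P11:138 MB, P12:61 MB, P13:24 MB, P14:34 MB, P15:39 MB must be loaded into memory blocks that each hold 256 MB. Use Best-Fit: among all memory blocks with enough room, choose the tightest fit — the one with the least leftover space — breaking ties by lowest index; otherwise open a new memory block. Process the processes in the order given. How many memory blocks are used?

6 memory blocks

P1 (130 MB) → memory block 1 (remaining 126 MB)
P2 (45 MB) → memory block 1 (remaining 81 MB)
P3 (36 MB) → memory block 1 (remaining 45 MB)
P4 (30 MB) → memory block 1 (remaining 15 MB)
P5 (138 MB) → memory block 2 (remaining 118 MB)
P6 (73 MB) → memory block 2 (remaining 45 MB)
P7 (152 MB) → memory block 3 (remaining 104 MB)
P8 (26 MB) → memory block 2 (remaining 19 MB)
P9 (166 MB) → memory block 4 (remaining 90 MB)
P10 (171 MB) → memory block 5 (remaining 85 MB)
P11 (138 MB) → memory block 6 (remaining 118 MB)
P12 (61 MB) → memory block 5 (remaining 24 MB)
P13 (24 MB) → memory block 5 (remaining 0 MB)
P14 (34 MB) → memory block 4 (remaining 56 MB)
P15 (39 MB) → memory block 4 (remaining 17 MB)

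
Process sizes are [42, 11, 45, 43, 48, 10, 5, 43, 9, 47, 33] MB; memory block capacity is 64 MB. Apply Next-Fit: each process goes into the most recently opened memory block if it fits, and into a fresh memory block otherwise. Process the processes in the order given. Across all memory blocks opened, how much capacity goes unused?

112

Put 42 MB in memory block 1; 22 MB remain.
Put 11 MB in memory block 1; 11 MB remain.
Put 45 MB in memory block 2; 19 MB remain.
Put 43 MB in memory block 3; 21 MB remain.
Put 48 MB in memory block 4; 16 MB remain.
Put 10 MB in memory block 4; 6 MB remain.
Put 5 MB in memory block 4; 1 MB remain.
Put 43 MB in memory block 5; 21 MB remain.
Put 9 MB in memory block 5; 12 MB remain.
Put 47 MB in memory block 6; 17 MB remain.
Put 33 MB in memory block 7; 31 MB remain.
7 memory blocks × 64 MB = 448 MB; used 336 MB; unused 112 MB.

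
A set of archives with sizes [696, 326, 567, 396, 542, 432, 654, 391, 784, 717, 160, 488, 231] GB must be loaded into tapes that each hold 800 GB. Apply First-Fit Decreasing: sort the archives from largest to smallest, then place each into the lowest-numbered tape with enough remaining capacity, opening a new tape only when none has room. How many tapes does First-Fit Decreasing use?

9

Sorted descending: 784, 717, 696, 654, 567, 542, 488, 432, 396, 391, 326, 231, 160.
Put 784 GB in tape 1; 16 GB remain.
Put 717 GB in tape 2; 83 GB remain.
Put 696 GB in tape 3; 104 GB remain.
Put 654 GB in tape 4; 146 GB remain.
Put 567 GB in tape 5; 233 GB remain.
Put 542 GB in tape 6; 258 GB remain.
Put 488 GB in tape 7; 312 GB remain.
Put 432 GB in tape 8; 368 GB remain.
Put 396 GB in tape 9; 404 GB remain.
Put 391 GB in tape 9; 13 GB remain.
Put 326 GB in tape 8; 42 GB remain.
Put 231 GB in tape 5; 2 GB remain.
Put 160 GB in tape 6; 98 GB remain.
Final tapes: [784] [717] [696] [654] [567,231] [542,160] [488] [432,326] [396,391].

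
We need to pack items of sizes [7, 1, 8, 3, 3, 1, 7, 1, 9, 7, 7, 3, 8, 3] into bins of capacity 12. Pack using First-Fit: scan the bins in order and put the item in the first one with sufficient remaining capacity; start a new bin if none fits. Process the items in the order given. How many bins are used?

Put 7 in bin 1; 5 remain.
Put 1 in bin 1; 4 remain.
Put 8 in bin 2; 4 remain.
Put 3 in bin 1; 1 remain.
Put 3 in bin 2; 1 remain.
Put 1 in bin 1; 0 remain.
Put 7 in bin 3; 5 remain.
Put 1 in bin 2; 0 remain.
Put 9 in bin 4; 3 remain.
Put 7 in bin 5; 5 remain.
Put 7 in bin 6; 5 remain.
Put 3 in bin 3; 2 remain.
Put 8 in bin 7; 4 remain.
Put 3 in bin 4; 0 remain.

7 bins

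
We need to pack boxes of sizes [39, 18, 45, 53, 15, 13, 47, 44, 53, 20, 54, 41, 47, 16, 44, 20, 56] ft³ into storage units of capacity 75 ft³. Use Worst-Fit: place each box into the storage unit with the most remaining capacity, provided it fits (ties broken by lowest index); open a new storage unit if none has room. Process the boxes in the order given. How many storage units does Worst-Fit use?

11 storage units

39 ft³ → storage unit 1 (remaining 36 ft³)
18 ft³ → storage unit 1 (remaining 18 ft³)
45 ft³ → storage unit 2 (remaining 30 ft³)
53 ft³ → storage unit 3 (remaining 22 ft³)
15 ft³ → storage unit 2 (remaining 15 ft³)
13 ft³ → storage unit 3 (remaining 9 ft³)
47 ft³ → storage unit 4 (remaining 28 ft³)
44 ft³ → storage unit 5 (remaining 31 ft³)
53 ft³ → storage unit 6 (remaining 22 ft³)
20 ft³ → storage unit 5 (remaining 11 ft³)
54 ft³ → storage unit 7 (remaining 21 ft³)
41 ft³ → storage unit 8 (remaining 34 ft³)
47 ft³ → storage unit 9 (remaining 28 ft³)
16 ft³ → storage unit 8 (remaining 18 ft³)
44 ft³ → storage unit 10 (remaining 31 ft³)
20 ft³ → storage unit 10 (remaining 11 ft³)
56 ft³ → storage unit 11 (remaining 19 ft³)
Final storage units: [39,18] [45,15] [53,13] [47] [44,20] [53] [54] [41,16] [47] [44,20] [56].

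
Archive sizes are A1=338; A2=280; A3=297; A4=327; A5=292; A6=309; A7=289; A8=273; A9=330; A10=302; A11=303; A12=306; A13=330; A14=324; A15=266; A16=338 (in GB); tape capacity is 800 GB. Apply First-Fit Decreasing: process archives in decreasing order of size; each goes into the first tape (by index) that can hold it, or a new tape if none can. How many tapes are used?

8 tapes

Sorted descending: 338, 338, 330, 330, 327, 324, 309, 306, 303, 302, 297, 292, 289, 280, 273, 266.
Put 338 GB in tape 1; 462 GB remain.
Put 338 GB in tape 1; 124 GB remain.
Put 330 GB in tape 2; 470 GB remain.
Put 330 GB in tape 2; 140 GB remain.
Put 327 GB in tape 3; 473 GB remain.
Put 324 GB in tape 3; 149 GB remain.
Put 309 GB in tape 4; 491 GB remain.
Put 306 GB in tape 4; 185 GB remain.
Put 303 GB in tape 5; 497 GB remain.
Put 302 GB in tape 5; 195 GB remain.
Put 297 GB in tape 6; 503 GB remain.
Put 292 GB in tape 6; 211 GB remain.
Put 289 GB in tape 7; 511 GB remain.
Put 280 GB in tape 7; 231 GB remain.
Put 273 GB in tape 8; 527 GB remain.
Put 266 GB in tape 8; 261 GB remain.
Final tapes: [338,338] [330,330] [327,324] [309,306] [303,302] [297,292] [289,280] [273,266].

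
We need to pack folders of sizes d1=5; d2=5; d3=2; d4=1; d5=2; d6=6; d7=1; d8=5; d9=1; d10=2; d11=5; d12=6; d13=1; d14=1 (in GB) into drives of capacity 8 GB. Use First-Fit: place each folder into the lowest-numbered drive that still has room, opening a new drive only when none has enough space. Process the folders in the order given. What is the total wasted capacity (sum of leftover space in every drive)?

5

Put d1 (5 GB) in drive 1; 3 GB remain.
Put d2 (5 GB) in drive 2; 3 GB remain.
Put d3 (2 GB) in drive 1; 1 GB remain.
Put d4 (1 GB) in drive 1; 0 GB remain.
Put d5 (2 GB) in drive 2; 1 GB remain.
Put d6 (6 GB) in drive 3; 2 GB remain.
Put d7 (1 GB) in drive 2; 0 GB remain.
Put d8 (5 GB) in drive 4; 3 GB remain.
Put d9 (1 GB) in drive 3; 1 GB remain.
Put d10 (2 GB) in drive 4; 1 GB remain.
Put d11 (5 GB) in drive 5; 3 GB remain.
Put d12 (6 GB) in drive 6; 2 GB remain.
Put d13 (1 GB) in drive 3; 0 GB remain.
Put d14 (1 GB) in drive 4; 0 GB remain.
6 drives × 8 GB = 48 GB; used 43 GB; unused 5 GB.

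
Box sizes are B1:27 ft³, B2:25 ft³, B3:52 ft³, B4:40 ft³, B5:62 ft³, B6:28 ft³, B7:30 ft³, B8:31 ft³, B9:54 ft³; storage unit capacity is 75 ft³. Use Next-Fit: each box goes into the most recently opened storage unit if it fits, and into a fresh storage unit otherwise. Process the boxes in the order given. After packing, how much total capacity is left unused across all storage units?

176

Put B1 (27 ft³) in storage unit 1; 48 ft³ remain.
Put B2 (25 ft³) in storage unit 1; 23 ft³ remain.
Put B3 (52 ft³) in storage unit 2; 23 ft³ remain.
Put B4 (40 ft³) in storage unit 3; 35 ft³ remain.
Put B5 (62 ft³) in storage unit 4; 13 ft³ remain.
Put B6 (28 ft³) in storage unit 5; 47 ft³ remain.
Put B7 (30 ft³) in storage unit 5; 17 ft³ remain.
Put B8 (31 ft³) in storage unit 6; 44 ft³ remain.
Put B9 (54 ft³) in storage unit 7; 21 ft³ remain.
7 storage units × 75 ft³ = 525 ft³; used 349 ft³; unused 176 ft³.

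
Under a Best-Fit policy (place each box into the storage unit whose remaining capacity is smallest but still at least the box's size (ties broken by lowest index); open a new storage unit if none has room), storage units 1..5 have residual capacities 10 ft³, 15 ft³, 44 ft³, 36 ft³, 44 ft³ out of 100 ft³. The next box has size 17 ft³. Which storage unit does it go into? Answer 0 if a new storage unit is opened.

4

Storage units with room: storage unit 3 (44 ft³), storage unit 4 (36 ft³), storage unit 5 (44 ft³).
Tightest fit is storage unit 4 with 36 ft³ free.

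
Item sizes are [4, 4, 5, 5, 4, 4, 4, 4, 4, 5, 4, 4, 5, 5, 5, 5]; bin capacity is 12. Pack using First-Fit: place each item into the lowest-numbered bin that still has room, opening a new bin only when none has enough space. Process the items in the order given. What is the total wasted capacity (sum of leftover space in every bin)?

13

4 → bin 1 (remaining 8)
4 → bin 1 (remaining 4)
5 → bin 2 (remaining 7)
5 → bin 2 (remaining 2)
4 → bin 1 (remaining 0)
4 → bin 3 (remaining 8)
4 → bin 3 (remaining 4)
4 → bin 3 (remaining 0)
4 → bin 4 (remaining 8)
5 → bin 4 (remaining 3)
4 → bin 5 (remaining 8)
4 → bin 5 (remaining 4)
5 → bin 6 (remaining 7)
5 → bin 6 (remaining 2)
5 → bin 7 (remaining 7)
5 → bin 7 (remaining 2)
7 bins × 12 = 84; used 71; unused 13.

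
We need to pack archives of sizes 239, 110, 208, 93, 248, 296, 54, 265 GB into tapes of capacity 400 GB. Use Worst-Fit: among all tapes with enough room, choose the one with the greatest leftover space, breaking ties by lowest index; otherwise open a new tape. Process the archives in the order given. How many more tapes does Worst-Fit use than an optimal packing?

Worst-Fit: [239,110] [208,93] [248,54] [296] [265] → 5 tapes.
5 archives exceed 200 GB (half the capacity), and no two of those can share a tape, so at least 5 tapes are needed.
So 5 is already optimal.

0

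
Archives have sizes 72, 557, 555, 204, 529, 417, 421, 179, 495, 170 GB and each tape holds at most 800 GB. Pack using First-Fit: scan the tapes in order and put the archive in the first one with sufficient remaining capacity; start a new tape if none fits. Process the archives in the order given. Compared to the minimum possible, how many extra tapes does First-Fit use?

0

First-Fit: [72,557,170] [555,204] [529,179] [417] [421] [495] → 6 tapes.
6 archives exceed 400 GB (half the capacity), and no two of those can share a tape, so at least 6 tapes are needed.
So 6 is already optimal.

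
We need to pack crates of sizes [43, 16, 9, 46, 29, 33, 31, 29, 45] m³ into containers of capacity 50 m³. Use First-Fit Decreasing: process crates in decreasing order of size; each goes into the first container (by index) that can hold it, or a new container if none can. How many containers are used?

Sorted descending: 46, 45, 43, 33, 31, 29, 29, 16, 9.
container 1: place 46 m³, 4 m³ left
container 2: place 45 m³, 5 m³ left
container 3: place 43 m³, 7 m³ left
container 4: place 33 m³, 17 m³ left
container 5: place 31 m³, 19 m³ left
container 6: place 29 m³, 21 m³ left
container 7: place 29 m³, 21 m³ left
container 4: place 16 m³, 1 m³ left
container 5: place 9 m³, 10 m³ left
Final containers: [46] [45] [43] [33,16] [31,9] [29] [29].

7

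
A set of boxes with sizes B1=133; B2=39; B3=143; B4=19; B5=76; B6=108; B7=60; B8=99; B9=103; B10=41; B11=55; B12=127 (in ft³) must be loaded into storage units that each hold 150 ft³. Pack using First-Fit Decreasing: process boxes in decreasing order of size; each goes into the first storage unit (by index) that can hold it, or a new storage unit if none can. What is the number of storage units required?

Sorted descending: 143, 133, 127, 108, 103, 99, 76, 60, 55, 41, 39, 19.
storage unit 1: place 143 ft³, 7 ft³ left
storage unit 2: place 133 ft³, 17 ft³ left
storage unit 3: place 127 ft³, 23 ft³ left
storage unit 4: place 108 ft³, 42 ft³ left
storage unit 5: place 103 ft³, 47 ft³ left
storage unit 6: place 99 ft³, 51 ft³ left
storage unit 7: place 76 ft³, 74 ft³ left
storage unit 7: place 60 ft³, 14 ft³ left
storage unit 8: place 55 ft³, 95 ft³ left
storage unit 4: place 41 ft³, 1 ft³ left
storage unit 5: place 39 ft³, 8 ft³ left
storage unit 3: place 19 ft³, 4 ft³ left
Final storage units: [143] [133] [127,19] [108,41] [103,39] [99] [76,60] [55].

8 storage units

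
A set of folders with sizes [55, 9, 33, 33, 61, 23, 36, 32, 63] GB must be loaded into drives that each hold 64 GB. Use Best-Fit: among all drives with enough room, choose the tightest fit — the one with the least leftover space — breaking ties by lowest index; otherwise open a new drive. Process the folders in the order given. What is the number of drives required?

55 GB → drive 1 (remaining 9 GB)
9 GB → drive 1 (remaining 0 GB)
33 GB → drive 2 (remaining 31 GB)
33 GB → drive 3 (remaining 31 GB)
61 GB → drive 4 (remaining 3 GB)
23 GB → drive 2 (remaining 8 GB)
36 GB → drive 5 (remaining 28 GB)
32 GB → drive 6 (remaining 32 GB)
63 GB → drive 7 (remaining 1 GB)

7 drives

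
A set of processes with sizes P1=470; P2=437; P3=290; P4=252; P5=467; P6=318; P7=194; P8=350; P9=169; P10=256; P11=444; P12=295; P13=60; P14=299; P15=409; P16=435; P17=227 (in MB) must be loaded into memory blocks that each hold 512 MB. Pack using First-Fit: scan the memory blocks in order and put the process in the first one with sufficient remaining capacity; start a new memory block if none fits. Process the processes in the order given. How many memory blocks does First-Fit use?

13

Put P1 (470 MB) in memory block 1; 42 MB remain.
Put P2 (437 MB) in memory block 2; 75 MB remain.
Put P3 (290 MB) in memory block 3; 222 MB remain.
Put P4 (252 MB) in memory block 4; 260 MB remain.
Put P5 (467 MB) in memory block 5; 45 MB remain.
Put P6 (318 MB) in memory block 6; 194 MB remain.
Put P7 (194 MB) in memory block 3; 28 MB remain.
Put P8 (350 MB) in memory block 7; 162 MB remain.
Put P9 (169 MB) in memory block 4; 91 MB remain.
Put P10 (256 MB) in memory block 8; 256 MB remain.
Put P11 (444 MB) in memory block 9; 68 MB remain.
Put P12 (295 MB) in memory block 10; 217 MB remain.
Put P13 (60 MB) in memory block 2; 15 MB remain.
Put P14 (299 MB) in memory block 11; 213 MB remain.
Put P15 (409 MB) in memory block 12; 103 MB remain.
Put P16 (435 MB) in memory block 13; 77 MB remain.
Put P17 (227 MB) in memory block 8; 29 MB remain.
Final memory blocks: [470] [437,60] [290,194] [252,169] [467] [318] [350] [256,227] [444] [295] [299] [409] [435].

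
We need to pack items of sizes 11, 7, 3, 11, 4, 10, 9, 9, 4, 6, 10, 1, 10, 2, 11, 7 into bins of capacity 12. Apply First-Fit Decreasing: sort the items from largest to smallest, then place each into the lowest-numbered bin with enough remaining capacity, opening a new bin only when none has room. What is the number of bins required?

11 bins

Sorted descending: 11, 11, 11, 10, 10, 10, 9, 9, 7, 7, 6, 4, 4, 3, 2, 1.
Put 11 in bin 1; 1 remain.
Put 11 in bin 2; 1 remain.
Put 11 in bin 3; 1 remain.
Put 10 in bin 4; 2 remain.
Put 10 in bin 5; 2 remain.
Put 10 in bin 6; 2 remain.
Put 9 in bin 7; 3 remain.
Put 9 in bin 8; 3 remain.
Put 7 in bin 9; 5 remain.
Put 7 in bin 10; 5 remain.
Put 6 in bin 11; 6 remain.
Put 4 in bin 9; 1 remain.
Put 4 in bin 10; 1 remain.
Put 3 in bin 7; 0 remain.
Put 2 in bin 4; 0 remain.
Put 1 in bin 1; 0 remain.
Final bins: [11,1] [11] [11] [10,2] [10] [10] [9,3] [9] [7,4] [7,4] [6].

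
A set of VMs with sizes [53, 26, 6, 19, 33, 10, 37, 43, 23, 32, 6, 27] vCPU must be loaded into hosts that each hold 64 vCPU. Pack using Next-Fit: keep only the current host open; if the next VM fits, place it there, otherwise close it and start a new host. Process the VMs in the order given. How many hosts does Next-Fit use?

host 1: place 53 vCPU, 11 vCPU left
host 2: place 26 vCPU, 38 vCPU left
host 2: place 6 vCPU, 32 vCPU left
host 2: place 19 vCPU, 13 vCPU left
host 3: place 33 vCPU, 31 vCPU left
host 3: place 10 vCPU, 21 vCPU left
host 4: place 37 vCPU, 27 vCPU left
host 5: place 43 vCPU, 21 vCPU left
host 6: place 23 vCPU, 41 vCPU left
host 6: place 32 vCPU, 9 vCPU left
host 6: place 6 vCPU, 3 vCPU left
host 7: place 27 vCPU, 37 vCPU left

7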